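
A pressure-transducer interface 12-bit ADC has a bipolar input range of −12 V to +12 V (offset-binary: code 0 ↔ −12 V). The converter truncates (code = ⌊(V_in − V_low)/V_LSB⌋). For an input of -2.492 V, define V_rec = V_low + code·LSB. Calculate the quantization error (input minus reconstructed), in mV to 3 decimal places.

Step size: 24 V ÷ 2^12 = 5.859 mV.
(V_in − V_low)/LSB = (-2.492 − (−12))/0.00585938 = 1622.6987 → code 1622 (floor).
V_rec = (−12) + 1622·0.00585938 = -2.4960938 V.
Difference: 0.00409375 V → 4.094 mV.

4.094 mV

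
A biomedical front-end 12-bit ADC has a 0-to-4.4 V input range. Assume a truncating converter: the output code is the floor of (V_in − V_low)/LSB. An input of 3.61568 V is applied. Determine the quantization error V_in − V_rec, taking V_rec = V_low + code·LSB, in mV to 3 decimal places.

Step size: 4.4 V ÷ 2^12 = 1.074 mV.
(3.61568 − 0)/0.00107422 = 3365.8694; ⌊·⌋ gives code 3365.
V_rec = 0 + 3365·0.00107422 = 3.6147461 V.
Error = 3.61568 − 3.6147461 = 0.000933906 V = 0.934 mV.

0.934 mV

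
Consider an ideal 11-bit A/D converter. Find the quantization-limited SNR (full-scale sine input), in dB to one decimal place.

68.0 dB

SNR ≈ 6.02·N + 1.76 dB = 6.02·11 + 1.76 = 67.98 dB.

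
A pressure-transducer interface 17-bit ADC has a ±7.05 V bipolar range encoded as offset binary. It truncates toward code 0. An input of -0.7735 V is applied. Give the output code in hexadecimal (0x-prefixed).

LSB = 14.1 V / 131072 = 107.57 µV.
Input sits at 58345.632 steps above V_low.
⌊·⌋(58345.632) = 58345.
In hexadecimal (0x-prefixed): 0xE3E9.

code 0xE3E9 (decimal 58345)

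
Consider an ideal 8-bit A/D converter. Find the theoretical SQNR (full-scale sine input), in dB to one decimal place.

SNR ≈ 6.02·N + 1.76 dB = 6.02·8 + 1.76 = 49.92 dB.

49.9 dB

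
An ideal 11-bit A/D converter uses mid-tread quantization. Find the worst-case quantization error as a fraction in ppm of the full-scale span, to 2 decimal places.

Rounding → worst-case error = ½ LSB = V_FS/2^12, so 1e+06/4096 = 244.141 ppm of full scale.

244.14 ppm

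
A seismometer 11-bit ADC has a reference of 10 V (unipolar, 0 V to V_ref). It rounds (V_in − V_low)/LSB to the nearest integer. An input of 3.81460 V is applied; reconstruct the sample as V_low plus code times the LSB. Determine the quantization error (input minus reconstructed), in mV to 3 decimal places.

Step size: 10 V ÷ 2^11 = 4.883 mV.
(3.81460 − 0)/0.00488281 = 781.2301; round gives code 781.
V_rec = 0 + 781·0.00488281 = 3.8134766 V.
V_in − V_rec = 0.00112344 V = 1.123 mV.

1.123 mV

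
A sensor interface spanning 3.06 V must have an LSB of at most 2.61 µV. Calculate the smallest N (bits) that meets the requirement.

21 bits

Number of steps required ≥ 3.06 V / 2.61 µV = 1172413.79.
Need 2^N ≥ 1172413.79; 2^20 = 1048576, 2^21 = 2097152.
Minimum N = 21.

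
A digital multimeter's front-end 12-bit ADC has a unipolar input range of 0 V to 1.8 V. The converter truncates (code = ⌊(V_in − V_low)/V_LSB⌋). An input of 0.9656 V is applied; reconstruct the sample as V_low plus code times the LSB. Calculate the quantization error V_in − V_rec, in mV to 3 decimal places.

Step size: 1.8 V ÷ 2^12 = 439.45 µV.
Scaled input = 2197.2764 LSBs, so code = 2197.
V_rec = 0 + 2197·0.000439453 = 0.96547852 V.
V_in − V_rec = 0.000121484 V = 0.121 mV.

0.121 mV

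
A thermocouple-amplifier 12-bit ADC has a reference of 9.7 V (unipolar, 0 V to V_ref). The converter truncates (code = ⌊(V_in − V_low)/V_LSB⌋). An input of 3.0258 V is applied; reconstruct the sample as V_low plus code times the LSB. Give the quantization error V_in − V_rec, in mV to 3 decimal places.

1.654 mV

Step size: 9.7 V ÷ 2^12 = 2.368 mV.
(3.0258 − 0)/0.00236816 = 1277.6986; ⌊·⌋ gives code 1277.
Reconstructed: 3.0241455 V.
Difference: 0.00165449 V → 1.654 mV.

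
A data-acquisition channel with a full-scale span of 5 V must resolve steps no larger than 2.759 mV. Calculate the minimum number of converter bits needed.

Number of steps required ≥ 5 V / 2.759 mV = 1812.25.
Need 2^N ≥ 1812.25; 2^10 = 1024, 2^11 = 2048.
Minimum N = 11.

11 bits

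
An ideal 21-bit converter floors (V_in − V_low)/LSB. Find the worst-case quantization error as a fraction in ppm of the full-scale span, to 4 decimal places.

0.4768 ppm

Truncating → worst-case error = 1 LSB = V_FS/2^21, so 1e+06/2097152 = 0.476837 ppm of full scale.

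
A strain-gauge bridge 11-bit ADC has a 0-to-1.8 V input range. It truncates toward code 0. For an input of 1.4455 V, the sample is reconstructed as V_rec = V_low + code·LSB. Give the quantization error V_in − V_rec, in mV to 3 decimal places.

0.578 mV

One LSB is 1.8 V / 2048 = 0.879 mV.
(V_in − V_low)/LSB = (1.4455 − 0)/0.000878906 = 1644.6578 → code 1644 (floor).
Code 1644 maps back to 0 + 1644×0.000878906 V = 1.4449219 V.
V_in − V_rec = 0.000578125 V = 0.578 mV.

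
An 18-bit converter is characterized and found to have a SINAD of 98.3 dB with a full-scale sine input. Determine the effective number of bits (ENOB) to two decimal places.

16.04 bits

ENOB = (SINAD − 1.76) / 6.02 = (98.3 − 1.76)/6.02 = 16.037.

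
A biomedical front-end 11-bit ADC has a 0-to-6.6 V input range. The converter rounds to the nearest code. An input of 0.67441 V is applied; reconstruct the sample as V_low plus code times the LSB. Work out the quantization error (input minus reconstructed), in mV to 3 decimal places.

0.875 mV

Step size: 6.6 V ÷ 2^11 = 3.223 mV.
(0.67441 − 0)/0.00322266 = 209.2715; round gives code 209.
Code 209 maps back to 0 + 209×0.00322266 V = 0.67353516 V.
Error = 0.67441 − 0.67353516 = 0.000874844 V = 0.875 mV.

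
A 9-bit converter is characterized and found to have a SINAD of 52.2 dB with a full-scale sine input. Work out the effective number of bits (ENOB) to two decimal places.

8.38 bits

ENOB = (SINAD − 1.76) / 6.02 = (52.2 − 1.76)/6.02 = 8.379.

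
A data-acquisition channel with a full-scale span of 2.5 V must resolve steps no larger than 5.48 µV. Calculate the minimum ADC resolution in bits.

19 bits

Number of steps required ≥ 2.5 V / 5.48 µV = 456204.38.
Need 2^N ≥ 456204.38; 2^18 = 262144, 2^19 = 524288.
Minimum N = 19.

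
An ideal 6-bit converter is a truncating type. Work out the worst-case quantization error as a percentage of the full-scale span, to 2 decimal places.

1.56 %

Truncating → worst-case error = 1 LSB = V_FS/2^6, so 100/64 = 1.5625 % of full scale.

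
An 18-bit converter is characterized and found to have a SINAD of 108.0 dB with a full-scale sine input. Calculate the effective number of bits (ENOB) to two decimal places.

17.65 bits

ENOB = (SINAD − 1.76) / 6.02 = (108.0 − 1.76)/6.02 = 17.648.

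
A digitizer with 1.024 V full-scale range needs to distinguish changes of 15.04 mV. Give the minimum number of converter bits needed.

7 bits

Number of steps required ≥ 1.024 V / 15.04 mV = 68.09.
Need 2^N ≥ 68.09; 2^6 = 64, 2^7 = 128.
Minimum N = 7.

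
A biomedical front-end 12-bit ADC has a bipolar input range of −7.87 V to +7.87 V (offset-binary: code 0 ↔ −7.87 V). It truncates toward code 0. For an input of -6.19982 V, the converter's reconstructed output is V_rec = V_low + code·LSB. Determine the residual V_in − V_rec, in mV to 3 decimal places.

One LSB is 15.74 V / 4096 = 3.843 mV.
(V_in − V_low)/LSB = (-6.19982 − (−7.87))/0.00384277 = 434.6288 → code 434 (floor).
Reconstructed: -6.2022363 V.
V_in − V_rec = 0.00241633 V = 2.416 mV.

2.416 mV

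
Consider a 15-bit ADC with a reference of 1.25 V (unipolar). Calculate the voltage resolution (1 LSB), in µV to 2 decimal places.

Full-scale span = 1.25 V.
LSB = 1.25 / 2^15 = 1.25 / 32768 = 3.8147e-05 V = 38.15 µV.

38.15 µV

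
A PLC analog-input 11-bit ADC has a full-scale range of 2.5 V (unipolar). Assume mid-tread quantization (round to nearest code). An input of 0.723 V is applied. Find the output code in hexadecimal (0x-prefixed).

code 0x250 (decimal 592)

LSB = 2.5 V / 2048 = 1.221 mV.
Input sits at 592.282 steps above V_low.
Round → code 592.
In hexadecimal (0x-prefixed): 0x250.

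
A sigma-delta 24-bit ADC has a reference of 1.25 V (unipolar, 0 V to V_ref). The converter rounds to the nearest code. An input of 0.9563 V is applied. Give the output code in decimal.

With 16777216 levels over 1.25 V, one step is 0.07 µV.
(0.9563 − 0) / 7.45058e-08 = 12835241.329 LSBs.
Round → code 12835241.

code 12835241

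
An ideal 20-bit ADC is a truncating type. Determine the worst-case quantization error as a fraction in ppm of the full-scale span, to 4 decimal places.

0.9537 ppm

Truncating → worst-case error = 1 LSB = V_FS/2^20, so 1e+06/1048576 = 0.953674 ppm of full scale.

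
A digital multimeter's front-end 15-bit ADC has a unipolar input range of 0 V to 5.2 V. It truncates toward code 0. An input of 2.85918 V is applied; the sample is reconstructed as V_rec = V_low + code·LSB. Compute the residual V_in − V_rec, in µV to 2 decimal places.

LSB = 5.2/2^15 = 158.69 µV.
(V_in − V_low)/LSB = (2.85918 − 0)/0.000158691 = 18017.2327 → code 18017 (floor).
V_rec = 0 + 18017·0.000158691 = 2.8591431 V.
Error = 2.85918 − 2.8591431 = 3.69336e-05 V = 36.93 µV.

36.93 µV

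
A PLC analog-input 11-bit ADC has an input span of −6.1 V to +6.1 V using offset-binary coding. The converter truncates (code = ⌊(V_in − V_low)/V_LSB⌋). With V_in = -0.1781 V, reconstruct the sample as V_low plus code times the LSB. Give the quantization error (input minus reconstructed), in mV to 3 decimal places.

0.611 mV

Step size: 12.2 V ÷ 2^11 = 5.957 mV.
Scaled input = 994.1026 LSBs, so code = 994.
Reconstructed: -0.17871094 V.
Difference: 0.000610938 V → 0.611 mV.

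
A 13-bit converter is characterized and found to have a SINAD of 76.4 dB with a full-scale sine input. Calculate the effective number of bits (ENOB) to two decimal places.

ENOB = (SINAD − 1.76) / 6.02 = (76.4 − 1.76)/6.02 = 12.399.

12.40 bits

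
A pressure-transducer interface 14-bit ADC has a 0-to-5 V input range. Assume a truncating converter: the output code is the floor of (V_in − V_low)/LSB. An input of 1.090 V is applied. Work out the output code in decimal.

code 3571

LSB = 5 V / 16384 = 305.18 µV.
(1.090 − 0) / 0.000305176 = 3571.712 LSBs.
⌊·⌋(3571.712) = 3571.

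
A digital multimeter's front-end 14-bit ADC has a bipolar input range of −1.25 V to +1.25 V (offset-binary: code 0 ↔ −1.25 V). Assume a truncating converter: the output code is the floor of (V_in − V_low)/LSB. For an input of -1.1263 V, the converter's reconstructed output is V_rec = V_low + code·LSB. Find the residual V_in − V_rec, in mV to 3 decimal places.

0.104 mV

LSB = 2.5/2^14 = 152.59 µV.
(V_in − V_low)/LSB = (-1.1263 − (−1.25))/0.000152588 = 810.6803 → code 810 (floor).
Code 810 maps back to (−1.25) + 810×0.000152588 V = -1.1264038 V.
Error = -1.1263 − (−1.1264038) = 0.000103809 V = 0.104 mV.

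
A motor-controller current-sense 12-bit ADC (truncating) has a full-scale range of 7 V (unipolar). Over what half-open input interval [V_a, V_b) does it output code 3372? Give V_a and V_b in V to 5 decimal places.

[5.76270 V, 5.76440 V)

LSB = 7/2^12 = 1.709 mV.
V_a = V_low + 3372·LSB = 5.7627 V; V_b = V_low + 3373·LSB = 5.7644 V.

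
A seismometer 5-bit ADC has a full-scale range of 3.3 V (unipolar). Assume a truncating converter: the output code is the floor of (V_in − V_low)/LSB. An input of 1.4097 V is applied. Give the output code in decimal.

LSB = 3.3 V / 32 = 103.125 mV.
Input sits at 13.670 steps above V_low.
⌊·⌋(13.670) = 13.

code 13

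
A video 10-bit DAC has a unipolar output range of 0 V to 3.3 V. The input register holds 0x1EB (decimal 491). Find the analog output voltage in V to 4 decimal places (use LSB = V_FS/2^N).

LSB = 3.3 V / 2^10 = 3.223 mV.
Code 0x1EB = 491 decimal.
V_out = 0 + 491 × 0.00322266 V = 1.58232 V.

1.5823 V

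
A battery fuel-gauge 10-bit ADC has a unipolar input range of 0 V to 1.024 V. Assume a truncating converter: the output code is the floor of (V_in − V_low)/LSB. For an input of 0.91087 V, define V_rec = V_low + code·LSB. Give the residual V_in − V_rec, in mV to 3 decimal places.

LSB = 1.024/2^10 = 1.000 mV.
(0.91087 − 0)/0.001 = 910.8700; ⌊·⌋ gives code 910.
V_rec = 0 + 910·0.001 = 0.91 V.
Difference: 0.00087 V → 0.870 mV.

0.870 mV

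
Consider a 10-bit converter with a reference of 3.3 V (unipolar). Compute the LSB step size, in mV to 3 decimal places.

Full-scale span = 3.3 V.
LSB = 3.3 / 2^10 = 3.3 / 1024 = 0.00322266 V = 3.223 mV.

3.223 mV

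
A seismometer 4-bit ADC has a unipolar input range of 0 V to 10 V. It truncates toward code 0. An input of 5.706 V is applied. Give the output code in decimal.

code 9

With 16 levels over 10 V, one step is 0.6250 V.
(5.706 − 0) / 0.625 = 9.130 LSBs.
⌊·⌋(9.130) = 9.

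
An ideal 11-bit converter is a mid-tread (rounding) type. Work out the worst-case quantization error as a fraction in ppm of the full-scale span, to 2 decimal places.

Rounding → worst-case error = ½ LSB = V_FS/2^12, so 1e+06/4096 = 244.141 ppm of full scale.

244.14 ppm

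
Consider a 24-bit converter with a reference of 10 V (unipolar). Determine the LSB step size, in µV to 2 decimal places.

Full-scale span = 10 V.
LSB = 10 / 2^24 = 10 / 16777216 = 5.96046e-07 V = 0.60 µV.

0.60 µV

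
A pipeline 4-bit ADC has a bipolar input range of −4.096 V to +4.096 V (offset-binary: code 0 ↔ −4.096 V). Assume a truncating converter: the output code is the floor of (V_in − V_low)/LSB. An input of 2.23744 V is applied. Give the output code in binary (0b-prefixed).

code 0b1100 (decimal 12)

With 16 levels over 8.192 V, one step is 0.5120 V.
(V_in − V_low)/LSB = (2.23744 − (−4.096)) / 0.512 = 12.370.
So the output code is 12.
In binary (0b-prefixed): 0b1100.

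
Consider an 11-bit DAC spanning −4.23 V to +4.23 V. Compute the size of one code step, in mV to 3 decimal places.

Full-scale span = 8.46 V.
LSB = 8.46 / 2^11 = 8.46 / 2048 = 0.00413086 V = 4.131 mV.

4.131 mV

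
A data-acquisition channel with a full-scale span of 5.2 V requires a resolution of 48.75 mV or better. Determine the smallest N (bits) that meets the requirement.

7 bits

Number of steps required ≥ 5.2 V / 48.75 mV = 106.67.
Need 2^N ≥ 106.67; 2^6 = 64, 2^7 = 128.
Minimum N = 7.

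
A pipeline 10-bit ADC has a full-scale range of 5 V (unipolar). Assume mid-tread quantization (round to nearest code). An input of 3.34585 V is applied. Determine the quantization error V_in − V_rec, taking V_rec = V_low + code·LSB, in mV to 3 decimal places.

LSB = 5/2^10 = 4.883 mV.
(3.34585 − 0)/0.00488281 = 685.2301; round gives code 685.
Reconstructed: 3.3447266 V.
Error = 3.34585 − 3.3447266 = 0.00112344 V = 1.123 mV.

1.123 mV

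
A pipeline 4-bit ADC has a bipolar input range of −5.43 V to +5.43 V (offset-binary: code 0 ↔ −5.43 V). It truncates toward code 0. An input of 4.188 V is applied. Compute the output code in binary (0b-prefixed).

code 0b1110 (decimal 14)

Full-scale span = 10.86 V; LSB = 10.86/2^4 = 0.6787 V.
(4.188 − (−5.43)) / 0.67875 = 14.170 LSBs.
So the output code is 14.
In binary (0b-prefixed): 0b1110.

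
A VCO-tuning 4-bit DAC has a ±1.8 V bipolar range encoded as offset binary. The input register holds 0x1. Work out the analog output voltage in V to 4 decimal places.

LSB = 3.6 V / 2^4 = 225.000 mV.
Code 0x1 = 1 decimal.
V_out = (−1.8) + 1 × 0.225 V = -1.575 V.

-1.5750 V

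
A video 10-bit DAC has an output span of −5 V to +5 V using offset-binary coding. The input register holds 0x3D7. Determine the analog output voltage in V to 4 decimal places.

LSB = 10 V / 2^10 = 9.766 mV.
Code 0x3D7 = 983 decimal.
V_out = (−5) + 983 × 0.00976562 V = 4.59961 V.

4.5996 V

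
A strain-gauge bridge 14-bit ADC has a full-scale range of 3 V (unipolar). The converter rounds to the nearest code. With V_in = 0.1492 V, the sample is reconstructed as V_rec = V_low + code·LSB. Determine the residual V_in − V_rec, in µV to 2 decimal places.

-30.96 µV

Step size: 3 V ÷ 2^14 = 183.11 µV.
(0.1492 − 0)/0.000183105 = 814.8309; round gives code 815.
V_rec = 0 + 815·0.000183105 = 0.14923096 V.
V_in − V_rec = -3.0957e-05 V = -30.96 µV.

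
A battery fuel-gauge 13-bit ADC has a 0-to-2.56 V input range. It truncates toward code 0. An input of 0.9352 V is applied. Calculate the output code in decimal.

With 8192 levels over 2.56 V, one step is 312.50 µV.
(V_in − V_low)/LSB = (0.9352 − 0) / 0.0003125 = 2992.640.
So the output code is 2992.

code 2992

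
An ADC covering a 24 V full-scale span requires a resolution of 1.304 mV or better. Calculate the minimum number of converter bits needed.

15 bits

Number of steps required ≥ 24 V / 1.304 mV = 18404.91.
Need 2^N ≥ 18404.91; 2^14 = 16384, 2^15 = 32768.
Minimum N = 15.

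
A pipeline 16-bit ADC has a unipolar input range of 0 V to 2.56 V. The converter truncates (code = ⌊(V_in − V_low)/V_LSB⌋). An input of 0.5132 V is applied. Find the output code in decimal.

LSB = 2.56 V / 65536 = 39.06 µV.
(0.5132 − 0) / 3.90625e-05 = 13137.920 LSBs.
⌊·⌋(13137.920) = 13137.

code 13137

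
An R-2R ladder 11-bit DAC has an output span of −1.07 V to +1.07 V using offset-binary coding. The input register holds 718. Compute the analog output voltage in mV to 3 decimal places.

LSB = 2.14 V / 2^11 = 1.045 mV.
V_out = (−1.07) + 718 × 0.00104492 V = -0.319746 V.
= -319.746 mV.

-319.746 mV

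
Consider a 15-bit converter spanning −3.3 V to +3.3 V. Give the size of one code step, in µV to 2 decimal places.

Full-scale span = 6.6 V.
LSB = 6.6 / 2^15 = 6.6 / 32768 = 0.000201416 V = 201.42 µV.

201.42 µV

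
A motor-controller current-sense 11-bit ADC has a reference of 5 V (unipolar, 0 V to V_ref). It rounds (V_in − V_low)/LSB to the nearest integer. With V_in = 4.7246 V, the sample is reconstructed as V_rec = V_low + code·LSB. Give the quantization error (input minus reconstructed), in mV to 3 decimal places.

0.479 mV

One LSB is 5 V / 2048 = 2.441 mV.
(V_in − V_low)/LSB = (4.7246 − 0)/0.00244141 = 1935.1962 → code 1935 (round).
Reconstructed: 4.7241211 V.
V_in − V_rec = 0.000478906 V = 0.479 mV.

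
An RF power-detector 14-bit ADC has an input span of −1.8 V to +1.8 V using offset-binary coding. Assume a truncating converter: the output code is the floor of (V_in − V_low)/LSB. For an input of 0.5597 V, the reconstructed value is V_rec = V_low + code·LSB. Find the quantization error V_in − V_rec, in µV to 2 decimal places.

LSB = 3.6/2^14 = 219.73 µV.
Scaled input = 10739.2569 LSBs, so code = 10739.
V_rec = (−1.8) + 10739·0.000219727 = 0.55964355 V.
V_in − V_rec = 5.64453e-05 V = 56.45 µV.

56.45 µV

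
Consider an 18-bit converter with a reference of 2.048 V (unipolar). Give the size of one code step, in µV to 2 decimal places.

Full-scale span = 2.048 V.
LSB = 2.048 / 2^18 = 2.048 / 262144 = 7.8125e-06 V = 7.81 µV.

7.81 µV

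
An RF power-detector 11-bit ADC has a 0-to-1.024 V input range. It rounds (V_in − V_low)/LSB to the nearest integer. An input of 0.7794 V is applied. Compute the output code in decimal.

With 2048 levels over 1.024 V, one step is 0.500 mV.
Input sits at 1558.800 steps above V_low.
So the output code is 1559.

code 1559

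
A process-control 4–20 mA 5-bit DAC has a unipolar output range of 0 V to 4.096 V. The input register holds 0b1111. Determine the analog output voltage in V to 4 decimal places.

1.9200 V

LSB = 4.096 V / 2^5 = 128.000 mV.
Code 0b1111 = 15 decimal.
V_out = 0 + 15 × 0.128 V = 1.92 V.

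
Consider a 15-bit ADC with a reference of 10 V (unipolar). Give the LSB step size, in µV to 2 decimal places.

Full-scale span = 10 V.
LSB = 10 / 2^15 = 10 / 32768 = 0.000305176 V = 305.18 µV.

305.18 µV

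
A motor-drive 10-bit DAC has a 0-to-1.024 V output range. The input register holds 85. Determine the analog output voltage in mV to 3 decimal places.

LSB = 1.024 V / 2^10 = 1.000 mV.
V_out = 0 + 85 × 0.001 V = 0.085 V.
= 85.000 mV.

85.000 mV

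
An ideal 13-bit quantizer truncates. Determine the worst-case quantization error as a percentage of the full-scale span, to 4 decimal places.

0.0122 %

Truncating → worst-case error = 1 LSB = V_FS/2^13, so 100/8192 = 0.012207 % of full scale.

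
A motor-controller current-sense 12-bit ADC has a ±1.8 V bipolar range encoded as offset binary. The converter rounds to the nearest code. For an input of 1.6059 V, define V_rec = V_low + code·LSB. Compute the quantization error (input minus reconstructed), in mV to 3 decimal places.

Step size: 3.6 V ÷ 2^12 = 0.879 mV.
(V_in − V_low)/LSB = (1.6059 − (−1.8))/0.000878906 = 3875.1573 → code 3875 (round).
V_rec = (−1.8) + 3875·0.000878906 = 1.6057617 V.
Error = 1.6059 − 1.6057617 = 0.000138281 V = 0.138 mV.

0.138 mV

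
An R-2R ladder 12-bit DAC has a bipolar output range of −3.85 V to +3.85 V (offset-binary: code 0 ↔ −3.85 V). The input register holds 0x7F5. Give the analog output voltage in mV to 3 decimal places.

-20.679 mV

LSB = 7.7 V / 2^12 = 1.880 mV.
Code 0x7F5 = 2037 decimal.
V_out = (−3.85) + 2037 × 0.00187988 V = -0.0206787 V.
= -20.679 mV.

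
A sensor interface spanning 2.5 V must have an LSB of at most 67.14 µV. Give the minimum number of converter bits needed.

Number of steps required ≥ 2.5 V / 67.14 µV = 37235.63.
Need 2^N ≥ 37235.63; 2^15 = 32768, 2^16 = 65536.
Minimum N = 16.

16 bits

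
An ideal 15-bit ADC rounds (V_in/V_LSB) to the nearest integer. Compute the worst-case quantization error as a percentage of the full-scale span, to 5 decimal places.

0.00153 %

Rounding → worst-case error = ½ LSB = V_FS/2^16, so 100/65536 = 0.00152588 % of full scale.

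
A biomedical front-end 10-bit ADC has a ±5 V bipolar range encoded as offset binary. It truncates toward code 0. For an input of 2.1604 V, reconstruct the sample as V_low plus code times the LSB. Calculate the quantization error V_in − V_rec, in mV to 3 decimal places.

LSB = 10/2^10 = 9.766 mV.
(V_in − V_low)/LSB = (2.1604 − (−5))/0.00976562 = 733.2250 → code 733 (floor).
V_rec = (−5) + 733·0.00976562 = 2.1582031 V.
Difference: 0.00219688 V → 2.197 mV.

2.197 mV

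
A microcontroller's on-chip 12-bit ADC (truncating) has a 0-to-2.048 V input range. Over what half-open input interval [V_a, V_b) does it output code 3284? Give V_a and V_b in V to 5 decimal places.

LSB = 2.048/2^12 = 0.500 mV.
V_a = V_low + 3284·LSB = 1.642 V; V_b = V_low + 3285·LSB = 1.6425 V.

[1.64200 V, 1.64250 V)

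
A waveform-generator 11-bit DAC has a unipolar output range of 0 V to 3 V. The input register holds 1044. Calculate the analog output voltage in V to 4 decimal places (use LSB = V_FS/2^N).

1.5293 V

LSB = 3 V / 2^11 = 1.465 mV.
V_out = 0 + 1044 × 0.00146484 V = 1.5293 V.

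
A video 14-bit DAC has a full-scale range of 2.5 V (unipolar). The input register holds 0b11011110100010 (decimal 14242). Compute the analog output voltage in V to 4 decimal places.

2.1732 V

LSB = 2.5 V / 2^14 = 152.59 µV.
Code 0b11011110100010 = 14242 decimal.
V_out = 0 + 14242 × 0.000152588 V = 2.17316 V.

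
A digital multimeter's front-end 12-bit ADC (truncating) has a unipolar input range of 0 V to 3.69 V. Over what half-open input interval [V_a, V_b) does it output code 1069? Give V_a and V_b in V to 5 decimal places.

[0.96304 V, 0.96394 V)

LSB = 3.69/2^12 = 0.901 mV.
V_a = V_low + 1069·LSB = 0.96304 V; V_b = V_low + 1070·LSB = 0.96394 V.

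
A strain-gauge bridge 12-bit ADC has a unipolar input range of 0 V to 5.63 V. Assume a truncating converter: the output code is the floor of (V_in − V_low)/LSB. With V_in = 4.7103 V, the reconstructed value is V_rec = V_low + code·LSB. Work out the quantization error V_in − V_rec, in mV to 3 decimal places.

LSB = 5.63/2^12 = 1.375 mV.
Scaled input = 3426.8897 LSBs, so code = 3426.
Reconstructed: 4.7090771 V.
Error = 4.7103 − 4.7090771 = 0.00122285 V = 1.223 mV.

1.223 mV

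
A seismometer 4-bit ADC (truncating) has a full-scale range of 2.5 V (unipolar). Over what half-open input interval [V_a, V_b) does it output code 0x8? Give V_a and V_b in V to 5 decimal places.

[1.25000 V, 1.40625 V)

LSB = 2.5/2^4 = 156.250 mV.
Code 0x8 = 8 decimal.
V_a = V_low + 8·LSB = 1.25 V; V_b = V_low + 9·LSB = 1.40625 V.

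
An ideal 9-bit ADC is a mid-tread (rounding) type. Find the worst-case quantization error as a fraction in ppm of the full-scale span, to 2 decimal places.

976.56 ppm

Rounding → worst-case error = ½ LSB = V_FS/2^10, so 1e+06/1024 = 976.562 ppm of full scale.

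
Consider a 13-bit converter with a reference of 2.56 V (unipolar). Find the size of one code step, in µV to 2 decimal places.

Full-scale span = 2.56 V.
LSB = 2.56 / 2^13 = 2.56 / 8192 = 0.0003125 V = 312.50 µV.

312.50 µV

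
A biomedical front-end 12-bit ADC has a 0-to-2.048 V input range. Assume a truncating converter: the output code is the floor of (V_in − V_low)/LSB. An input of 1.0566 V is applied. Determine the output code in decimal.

code 2113

With 4096 levels over 2.048 V, one step is 0.500 mV.
Input sits at 2113.200 steps above V_low.
So the output code is 2113.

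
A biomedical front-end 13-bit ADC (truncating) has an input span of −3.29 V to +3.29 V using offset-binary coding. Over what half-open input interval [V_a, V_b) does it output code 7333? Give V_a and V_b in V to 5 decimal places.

LSB = 6.58/2^13 = 0.803 mV.
V_a = V_low + 7333·LSB = 2.60003 V; V_b = V_low + 7334·LSB = 2.60083 V.

[2.60003 V, 2.60083 V)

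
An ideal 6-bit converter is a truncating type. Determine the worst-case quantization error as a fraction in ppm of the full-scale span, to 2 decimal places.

15625.00 ppm

Truncating → worst-case error = 1 LSB = V_FS/2^6, so 1e+06/64 = 15625 ppm of full scale.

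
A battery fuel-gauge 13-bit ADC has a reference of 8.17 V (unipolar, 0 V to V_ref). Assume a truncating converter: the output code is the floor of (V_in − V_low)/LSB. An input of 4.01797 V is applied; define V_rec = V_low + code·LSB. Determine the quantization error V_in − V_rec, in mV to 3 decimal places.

0.787 mV

LSB = 8.17/2^13 = 0.997 mV.
Scaled input = 4028.7895 LSBs, so code = 4028.
V_rec = 0 + 4028·0.000997314 = 4.0171826 V.
Difference: 0.000787383 V → 0.787 mV.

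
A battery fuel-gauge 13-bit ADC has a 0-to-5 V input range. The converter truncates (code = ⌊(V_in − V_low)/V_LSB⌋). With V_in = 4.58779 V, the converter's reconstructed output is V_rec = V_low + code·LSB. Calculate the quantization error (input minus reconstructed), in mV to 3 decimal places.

Step size: 5 V ÷ 2^13 = 0.610 mV.
Scaled input = 7516.6351 LSBs, so code = 7516.
Code 7516 maps back to 0 + 7516×0.000610352 V = 4.5874023 V.
Difference: 0.000387656 V → 0.388 mV.

0.388 mV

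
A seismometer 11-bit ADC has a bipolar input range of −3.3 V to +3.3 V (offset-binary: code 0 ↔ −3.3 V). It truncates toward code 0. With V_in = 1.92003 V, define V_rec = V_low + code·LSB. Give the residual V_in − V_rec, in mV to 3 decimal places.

LSB = 6.6/2^11 = 3.223 mV.
(1.92003 − (−3.3))/0.00322266 = 1619.7911; ⌊·⌋ gives code 1619.
Reconstructed: 1.9174805 V.
Difference: 0.00254953 V → 2.550 mV.

2.550 mV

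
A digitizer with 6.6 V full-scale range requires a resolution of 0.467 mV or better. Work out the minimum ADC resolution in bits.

14 bits

Number of steps required ≥ 6.6 V / 0.467 mV = 14132.76.
Need 2^N ≥ 14132.76; 2^13 = 8192, 2^14 = 16384.
Minimum N = 14.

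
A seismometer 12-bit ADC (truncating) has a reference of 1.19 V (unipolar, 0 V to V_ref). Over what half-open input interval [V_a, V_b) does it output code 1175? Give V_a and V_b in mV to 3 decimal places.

LSB = 1.19/2^12 = 290.53 µV.
V_a = V_low + 1175·LSB = 0.34137 V; V_b = V_low + 1176·LSB = 0.34166 V.

[341.370 mV, 341.660 mV)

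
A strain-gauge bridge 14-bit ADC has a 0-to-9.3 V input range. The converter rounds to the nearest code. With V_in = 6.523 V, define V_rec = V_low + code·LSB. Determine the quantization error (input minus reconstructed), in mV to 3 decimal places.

-0.169 mV

Step size: 9.3 V ÷ 2^14 = 0.568 mV.
Scaled input = 11491.7024 LSBs, so code = 11492.
Code 11492 maps back to 0 + 11492×0.000567627 V = 6.5231689 V.
V_in − V_rec = -0.000168945 V = -0.169 mV.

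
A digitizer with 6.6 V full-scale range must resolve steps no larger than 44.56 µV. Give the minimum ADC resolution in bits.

Number of steps required ≥ 6.6 V / 44.56 µV = 148114.90.
Need 2^N ≥ 148114.90; 2^17 = 131072, 2^18 = 262144.
Minimum N = 18.

18 bits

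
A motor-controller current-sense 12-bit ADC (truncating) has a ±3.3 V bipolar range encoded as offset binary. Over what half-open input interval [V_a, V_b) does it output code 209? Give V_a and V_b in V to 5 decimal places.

[-2.96323 V, -2.96162 V)

LSB = 6.6/2^12 = 1.611 mV.
V_a = V_low + 209·LSB = -2.96323 V; V_b = V_low + 210·LSB = -2.96162 V.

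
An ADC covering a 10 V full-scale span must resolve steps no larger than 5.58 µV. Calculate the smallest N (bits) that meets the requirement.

21 bits

Number of steps required ≥ 10 V / 5.58 µV = 1792114.70.
Need 2^N ≥ 1792114.70; 2^20 = 1048576, 2^21 = 2097152.
Minimum N = 21.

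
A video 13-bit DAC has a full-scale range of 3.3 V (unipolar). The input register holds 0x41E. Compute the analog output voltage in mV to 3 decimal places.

424.585 mV

LSB = 3.3 V / 2^13 = 402.83 µV.
Code 0x41E = 1054 decimal.
V_out = 0 + 1054 × 0.000402832 V = 0.424585 V.
= 424.585 mV.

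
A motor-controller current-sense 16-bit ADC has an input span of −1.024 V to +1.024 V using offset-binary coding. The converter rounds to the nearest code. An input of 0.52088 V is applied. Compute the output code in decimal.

code 49436

Full-scale span = 2.048 V; LSB = 2.048/2^16 = 31.25 µV.
(0.52088 − (−1.024)) / 3.125e-05 = 49436.160 LSBs.
round(49436.160) = 49436.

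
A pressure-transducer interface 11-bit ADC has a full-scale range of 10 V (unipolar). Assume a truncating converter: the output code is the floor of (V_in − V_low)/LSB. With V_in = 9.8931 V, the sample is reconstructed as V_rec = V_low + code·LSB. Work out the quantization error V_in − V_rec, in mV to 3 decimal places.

0.522 mV

LSB = 10/2^11 = 4.883 mV.
(V_in − V_low)/LSB = (9.8931 − 0)/0.00488281 = 2026.1069 → code 2026 (floor).
Code 2026 maps back to 0 + 2026×0.00488281 V = 9.8925781 V.
Error = 9.8931 − 9.8925781 = 0.000521875 V = 0.522 mV.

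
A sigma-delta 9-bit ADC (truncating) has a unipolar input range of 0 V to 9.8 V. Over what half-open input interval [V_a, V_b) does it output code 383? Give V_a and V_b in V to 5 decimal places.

LSB = 9.8/2^9 = 19.141 mV.
V_a = V_low + 383·LSB = 7.33086 V; V_b = V_low + 384·LSB = 7.35 V.

[7.33086 V, 7.35000 V)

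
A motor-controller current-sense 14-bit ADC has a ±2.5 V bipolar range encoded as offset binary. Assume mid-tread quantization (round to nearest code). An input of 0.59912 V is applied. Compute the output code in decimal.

code 10155

Full-scale span = 5 V; LSB = 5/2^14 = 305.18 µV.
(V_in − V_low)/LSB = (0.59912 − (−2.5)) / 0.000305176 = 10155.196.
round(10155.196) = 10155.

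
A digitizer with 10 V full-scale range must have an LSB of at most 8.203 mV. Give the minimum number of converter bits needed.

Number of steps required ≥ 10 V / 8.203 mV = 1219.07.
Need 2^N ≥ 1219.07; 2^10 = 1024, 2^11 = 2048.
Minimum N = 11.

11 bits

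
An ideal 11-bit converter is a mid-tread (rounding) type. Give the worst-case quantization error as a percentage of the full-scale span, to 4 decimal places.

0.0244 %

Rounding → worst-case error = ½ LSB = V_FS/2^12, so 100/4096 = 0.0244141 % of full scale.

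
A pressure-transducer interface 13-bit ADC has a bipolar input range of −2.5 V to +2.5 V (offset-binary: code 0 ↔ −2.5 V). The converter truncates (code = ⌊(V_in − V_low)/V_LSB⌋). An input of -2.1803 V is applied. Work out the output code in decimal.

Full-scale span = 5 V; LSB = 5/2^13 = 0.610 mV.
Input sits at 523.796 steps above V_low.
Floor → code 523.

code 523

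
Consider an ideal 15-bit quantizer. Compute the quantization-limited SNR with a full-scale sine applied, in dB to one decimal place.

92.1 dB

SNR ≈ 6.02·N + 1.76 dB = 6.02·15 + 1.76 = 92.06 dB.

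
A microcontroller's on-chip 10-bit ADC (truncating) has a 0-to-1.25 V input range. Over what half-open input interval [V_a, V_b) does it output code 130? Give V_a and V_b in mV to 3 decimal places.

LSB = 1.25/2^10 = 1.221 mV.
V_a = V_low + 130·LSB = 0.158691 V; V_b = V_low + 131·LSB = 0.159912 V.

[158.691 mV, 159.912 mV)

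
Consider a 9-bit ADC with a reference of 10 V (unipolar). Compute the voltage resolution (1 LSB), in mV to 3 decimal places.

Full-scale span = 10 V.
LSB = 10 / 2^9 = 10 / 512 = 0.0195312 V = 19.531 mV.

19.531 mV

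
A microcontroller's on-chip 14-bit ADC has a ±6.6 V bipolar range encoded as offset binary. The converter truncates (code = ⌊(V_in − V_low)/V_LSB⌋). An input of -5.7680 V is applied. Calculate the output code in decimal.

With 16384 levels over 13.2 V, one step is 0.806 mV.
Input sits at 1032.688 steps above V_low.
Floor → code 1032.

code 1032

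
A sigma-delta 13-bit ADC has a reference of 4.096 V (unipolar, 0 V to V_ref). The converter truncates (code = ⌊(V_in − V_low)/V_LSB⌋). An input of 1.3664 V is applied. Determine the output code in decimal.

LSB = 4.096 V / 8192 = 0.500 mV.
Input sits at 2732.800 steps above V_low.
So the output code is 2732.

code 2732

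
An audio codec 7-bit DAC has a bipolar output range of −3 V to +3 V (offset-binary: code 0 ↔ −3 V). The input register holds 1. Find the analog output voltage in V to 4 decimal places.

LSB = 6 V / 2^7 = 46.875 mV.
V_out = (−3) + 1 × 0.046875 V = -2.95312 V.

-2.9531 V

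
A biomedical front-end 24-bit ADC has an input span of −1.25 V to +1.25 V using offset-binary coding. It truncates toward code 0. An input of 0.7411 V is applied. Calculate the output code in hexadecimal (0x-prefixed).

code 0xCBE37D (decimal 13362045)

Full-scale span = 2.5 V; LSB = 2.5/2^24 = 0.15 µV.
(0.7411 − (−1.25)) / 1.49012e-07 = 13362045.911 LSBs.
⌊·⌋(13362045.911) = 13362045.
In hexadecimal (0x-prefixed): 0xCBE37D.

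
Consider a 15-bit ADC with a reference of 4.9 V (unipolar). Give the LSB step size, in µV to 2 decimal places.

Full-scale span = 4.9 V.
LSB = 4.9 / 2^15 = 4.9 / 32768 = 0.000149536 V = 149.54 µV.

149.54 µV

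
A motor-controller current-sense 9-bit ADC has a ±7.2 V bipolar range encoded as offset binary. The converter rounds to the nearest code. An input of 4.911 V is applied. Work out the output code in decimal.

code 431

Full-scale span = 14.4 V; LSB = 14.4/2^9 = 28.125 mV.
(4.911 − (−7.2)) / 0.028125 = 430.613 LSBs.
round(430.613) = 431.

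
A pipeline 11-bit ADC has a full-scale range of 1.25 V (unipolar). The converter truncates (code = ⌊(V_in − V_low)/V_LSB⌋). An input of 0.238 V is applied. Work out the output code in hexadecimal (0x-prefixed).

Full-scale span = 1.25 V; LSB = 1.25/2^11 = 0.610 mV.
(0.238 − 0) / 0.000610352 = 389.939 LSBs.
⌊·⌋(389.939) = 389.
In hexadecimal (0x-prefixed): 0x185.

code 0x185 (decimal 389)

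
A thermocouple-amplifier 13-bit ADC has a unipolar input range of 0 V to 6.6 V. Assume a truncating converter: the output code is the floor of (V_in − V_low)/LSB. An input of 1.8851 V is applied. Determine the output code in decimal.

code 2339

Full-scale span = 6.6 V; LSB = 6.6/2^13 = 0.806 mV.
(V_in − V_low)/LSB = (1.8851 − 0) / 0.000805664 = 2339.809.
⌊·⌋(2339.809) = 2339.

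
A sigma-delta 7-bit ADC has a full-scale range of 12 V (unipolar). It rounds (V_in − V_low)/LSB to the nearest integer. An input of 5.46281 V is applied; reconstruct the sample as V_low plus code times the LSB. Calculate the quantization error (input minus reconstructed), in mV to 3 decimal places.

LSB = 12/2^7 = 93.750 mV.
(V_in − V_low)/LSB = (5.46281 − 0)/0.09375 = 58.2700 → code 58 (round).
V_rec = 0 + 58·0.09375 = 5.4375 V.
Error = 5.46281 − 5.4375 = 0.02531 V = 25.310 mV.

25.310 mV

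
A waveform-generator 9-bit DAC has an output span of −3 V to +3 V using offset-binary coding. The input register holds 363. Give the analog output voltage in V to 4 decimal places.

LSB = 6 V / 2^9 = 11.719 mV.
V_out = (−3) + 363 × 0.0117188 V = 1.25391 V.

1.2539 V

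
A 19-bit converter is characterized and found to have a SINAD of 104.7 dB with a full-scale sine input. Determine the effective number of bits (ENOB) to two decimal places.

17.10 bits

ENOB = (SINAD − 1.76) / 6.02 = (104.7 − 1.76)/6.02 = 17.100.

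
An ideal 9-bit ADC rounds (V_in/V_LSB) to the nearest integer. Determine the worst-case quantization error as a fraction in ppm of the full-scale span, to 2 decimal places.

976.56 ppm

Rounding → worst-case error = ½ LSB = V_FS/2^10, so 1e+06/1024 = 976.562 ppm of full scale.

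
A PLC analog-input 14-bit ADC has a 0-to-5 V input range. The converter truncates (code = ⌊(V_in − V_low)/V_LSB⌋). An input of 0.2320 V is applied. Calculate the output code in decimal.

code 760

Full-scale span = 5 V; LSB = 5/2^14 = 305.18 µV.
Input sits at 760.218 steps above V_low.
⌊·⌋(760.218) = 760.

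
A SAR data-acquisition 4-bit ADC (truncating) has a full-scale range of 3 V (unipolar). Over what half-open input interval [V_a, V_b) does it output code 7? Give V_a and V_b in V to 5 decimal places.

LSB = 3/2^4 = 187.500 mV.
V_a = V_low + 7·LSB = 1.3125 V; V_b = V_low + 8·LSB = 1.5 V.

[1.31250 V, 1.50000 V)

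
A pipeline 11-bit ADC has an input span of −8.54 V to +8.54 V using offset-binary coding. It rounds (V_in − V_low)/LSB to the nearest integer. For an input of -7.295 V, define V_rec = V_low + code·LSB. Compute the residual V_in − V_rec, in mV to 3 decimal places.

Step size: 17.08 V ÷ 2^11 = 8.340 mV.
(-7.295 − (−8.54))/0.00833984 = 149.2834; round gives code 149.
Code 149 maps back to (−8.54) + 149×0.00833984 V = -7.2973633 V.
Difference: 0.00236328 V → 2.363 mV.

2.363 mV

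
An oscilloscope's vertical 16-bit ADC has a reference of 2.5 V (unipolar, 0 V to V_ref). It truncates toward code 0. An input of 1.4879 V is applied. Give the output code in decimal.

LSB = 2.5 V / 65536 = 38.15 µV.
(V_in − V_low)/LSB = (1.4879 − 0) / 3.8147e-05 = 39004.406.
Floor → code 39004.

code 39004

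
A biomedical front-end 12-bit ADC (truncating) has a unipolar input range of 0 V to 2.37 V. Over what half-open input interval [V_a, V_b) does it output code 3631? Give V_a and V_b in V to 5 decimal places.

[2.10094 V, 2.10152 V)

LSB = 2.37/2^12 = 0.579 mV.
V_a = V_low + 3631·LSB = 2.10094 V; V_b = V_low + 3632·LSB = 2.10152 V.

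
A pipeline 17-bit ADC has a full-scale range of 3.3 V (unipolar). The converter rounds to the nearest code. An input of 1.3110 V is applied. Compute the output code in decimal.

With 131072 levels over 3.3 V, one step is 25.18 µV.
(V_in − V_low)/LSB = (1.3110 − 0) / 2.5177e-05 = 52071.331.
Round → code 52071.

code 52071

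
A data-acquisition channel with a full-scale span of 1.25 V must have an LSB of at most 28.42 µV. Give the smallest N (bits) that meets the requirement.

Number of steps required ≥ 1.25 V / 28.42 µV = 43983.11.
Need 2^N ≥ 43983.11; 2^15 = 32768, 2^16 = 65536.
Minimum N = 16.

16 bits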